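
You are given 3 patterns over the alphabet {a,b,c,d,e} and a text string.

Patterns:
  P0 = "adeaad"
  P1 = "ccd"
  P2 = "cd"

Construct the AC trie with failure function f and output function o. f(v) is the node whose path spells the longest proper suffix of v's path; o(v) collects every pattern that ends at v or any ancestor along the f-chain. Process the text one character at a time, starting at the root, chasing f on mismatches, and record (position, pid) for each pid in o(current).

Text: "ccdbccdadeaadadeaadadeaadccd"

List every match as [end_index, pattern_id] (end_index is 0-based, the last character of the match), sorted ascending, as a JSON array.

Build automaton:
Trie nodes:
  n0 'ε': a→1 c→7
  n1 'a': d→2
  n2 'ad': e→3
  n3 'ade': a→4
  n4 'adea': a→5
  n5 'adeaa': d→6
  n6 'adeaad': ·  ←P0
  n7 'c': c→8 d→10
  n8 'cc': d→9
  n9 'ccd': ·  ←P1
  n10 'cd': ·  ←P2

Failure links (BFS by depth):
  fail(1) 'a': from fail(0)=0 chase 'a': 0 ⇒ 0;  out=∅∪out(0)=∅
  fail(7) 'c': from fail(0)=0 chase 'c': 0 ⇒ 0;  out=∅∪out(0)=∅
  fail(2) 'ad': from fail(1)=0 chase 'd': 0 ⇒ 0;  out=∅∪out(0)=∅
  fail(8) 'cc': from fail(7)=0 chase 'c': 0 ⇒ 7;  out=∅∪out(7)=∅
  fail(10) 'cd': from fail(7)=0 chase 'd': 0 ⇒ 0;  out={2}∪out(0)={2}
  fail(3) 'ade': from fail(2)=0 chase 'e': 0 ⇒ 0;  out=∅∪out(0)=∅
  fail(9) 'ccd': from fail(8)=7 chase 'd': 7 ⇒ 10;  out={1}∪out(10)={1,2}
  fail(4) 'adea': from fail(3)=0 chase 'a': 0 ⇒ 1;  out=∅∪out(1)=∅
  fail(5) 'adeaa': from fail(4)=1 chase 'a': 1→0 ⇒ 1;  out=∅∪out(1)=∅
  fail(6) 'adeaad': from fail(5)=1 chase 'd': 1 ⇒ 2;  out={0}∪out(2)={0}

Run:
[0] read 'c'  n0⇒n7
[1] read 'c'  n7⇒n8
[2] read 'd'  n8⇒n9  → match P1@[0:2],P2@[1:2]
[3] read 'b'  n9⇒n0 ·f
[4] read 'c'  n0⇒n7
[5] read 'c'  n7⇒n8
[6] read 'd'  n8⇒n9  → match P1@[4:6],P2@[5:6]
[7] read 'a'  n9⇒n1 ·f
[8] read 'd'  n1⇒n2
[9] read 'e'  n2⇒n3
[10] read 'a'  n3⇒n4
[11] read 'a'  n4⇒n5
[12] read 'd'  n5⇒n6  → match P0@[7:12]
[13] read 'a'  n6⇒n1 ·f
[14] read 'd'  n1⇒n2
[15] read 'e'  n2⇒n3
[16] read 'a'  n3⇒n4
[17] read 'a'  n4⇒n5
[18] read 'd'  n5⇒n6  → match P0@[13:18]
[19] read 'a'  n6⇒n1 ·f
[20] read 'd'  n1⇒n2
[21] read 'e'  n2⇒n3
[22] read 'a'  n3⇒n4
[23] read 'a'  n4⇒n5
[24] read 'd'  n5⇒n6  → match P0@[19:24]
[25] read 'c'  n6⇒n7 ·f
[26] read 'c'  n7⇒n8
[27] read 'd'  n8⇒n9  → match P1@[25:27],P2@[26:27]

Matches: [[2,1],[2,2],[6,1],[6,2],[12,0],[18,0],[24,0],[27,1],[27,2]]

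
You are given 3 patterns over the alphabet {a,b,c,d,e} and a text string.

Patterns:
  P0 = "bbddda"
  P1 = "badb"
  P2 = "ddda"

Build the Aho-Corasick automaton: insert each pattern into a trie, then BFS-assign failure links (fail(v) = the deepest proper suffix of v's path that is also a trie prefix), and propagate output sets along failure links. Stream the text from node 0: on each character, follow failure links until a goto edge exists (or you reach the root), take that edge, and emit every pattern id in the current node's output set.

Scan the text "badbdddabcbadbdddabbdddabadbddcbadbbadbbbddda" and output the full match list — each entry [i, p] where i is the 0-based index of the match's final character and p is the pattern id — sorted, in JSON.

Build:
Trie nodes:
  0='ε' goto b→1 d→10
  1='b' goto a→7 b→2
  2='bb' goto d→3
  3='bbd' goto d→4
  4='bbdd' goto d→5
  5='bbddd' goto a→6
  6='bbddda' goto ·  [P0 ends]
  7='ba' goto d→8
  8='bad' goto b→9
  9='badb' goto ·  [P1 ends]
  10='d' goto d→11
  11='dd' goto d→12
  12='ddd' goto a→13
  13='ddda' goto ·  [P2 ends]

BFS fail/out derivation:
  fail(1) 'b': from fail(0)=0 chase 'b': 0 ⇒ 0;  out=∅∪out(0)=∅
  fail(10) 'd': from fail(0)=0 chase 'd': 0 ⇒ 0;  out=∅∪out(0)=∅
  fail(2) 'bb': from fail(1)=0 chase 'b': 0 ⇒ 1;  out=∅∪out(1)=∅
  fail(7) 'ba': from fail(1)=0 chase 'a': 0 ⇒ 0;  out=∅∪out(0)=∅
  fail(11) 'dd': from fail(10)=0 chase 'd': 0 ⇒ 10;  out=∅∪out(10)=∅
  fail(3) 'bbd': from fail(2)=1 chase 'd': 1→0 ⇒ 10;  out=∅∪out(10)=∅
  fail(8) 'bad': from fail(7)=0 chase 'd': 0 ⇒ 10;  out=∅∪out(10)=∅
  fail(12) 'ddd': from fail(11)=10 chase 'd': 10 ⇒ 11;  out=∅∪out(11)=∅
  fail(4) 'bbdd': from fail(3)=10 chase 'd': 10 ⇒ 11;  out=∅∪out(11)=∅
  fail(9) 'badb': from fail(8)=10 chase 'b': 10→0 ⇒ 1;  out={1}∪out(1)={1}
  fail(13) 'ddda': from fail(12)=11 chase 'a': 11→10→0 ⇒ 0;  out={2}∪out(0)={2}
  fail(5) 'bbddd': from fail(4)=11 chase 'd': 11 ⇒ 12;  out=∅∪out(12)=∅
  fail(6) 'bbddda': from fail(5)=12 chase 'a': 12 ⇒ 13;  out={0}∪out(13)={0,2}

Scan:
[0] read 'b'  n0⇒n1
[1] read 'a'  n1⇒n7
[2] read 'd'  n7⇒n8
[3] read 'b'  n8⇒n9  → match P1@[0:3]
[4] read 'd'  n9⇒n10 (fail-walked)
[5] read 'd'  n10⇒n11
[6] read 'd'  n11⇒n12
[7] read 'a'  n12⇒n13  → match P2@[4:7]
[8] read 'b'  n13⇒n1 (fail-walked)
[9] read 'c'  n1⇒n0 (fail-walked)
[10] read 'b'  n0⇒n1
[11] read 'a'  n1⇒n7
[12] read 'd'  n7⇒n8
[13] read 'b'  n8⇒n9  → match P1@[10:13]
[14] read 'd'  n9⇒n10 (fail-walked)
[15] read 'd'  n10⇒n11
[16] read 'd'  n11⇒n12
[17] read 'a'  n12⇒n13  → match P2@[14:17]
[18] read 'b'  n13⇒n1 (fail-walked)
[19] read 'b'  n1⇒n2
[20] read 'd'  n2⇒n3
[21] read 'd'  n3⇒n4
[22] read 'd'  n4⇒n5
[23] read 'a'  n5⇒n6  → match P0@[18:23],P2@[20:23]
[24] read 'b'  n6⇒n1 (fail-walked)
[25] read 'a'  n1⇒n7
[26] read 'd'  n7⇒n8
[27] read 'b'  n8⇒n9  → match P1@[24:27]
[28] read 'd'  n9⇒n10 (fail-walked)
[29] read 'd'  n10⇒n11
[30] read 'c'  n11⇒n0 (fail-walked)
[31] read 'b'  n0⇒n1
[32] read 'a'  n1⇒n7
[33] read 'd'  n7⇒n8
[34] read 'b'  n8⇒n9  → match P1@[31:34]
[35] read 'b'  n9⇒n2 (fail-walked)
[36] read 'a'  n2⇒n7 (fail-walked)
[37] read 'd'  n7⇒n8
[38] read 'b'  n8⇒n9  → match P1@[35:38]
[39] read 'b'  n9⇒n2 (fail-walked)
[40] read 'b'  n2⇒n2 (fail-walked)
[41] read 'd'  n2⇒n3
[42] read 'd'  n3⇒n4
[43] read 'd'  n4⇒n5
[44] read 'a'  n5⇒n6  → match P0@[39:44],P2@[41:44]

Result: [[3,1],[7,2],[13,1],[17,2],[23,0],[23,2],[27,1],[34,1],[38,1],[44,0],[44,2]]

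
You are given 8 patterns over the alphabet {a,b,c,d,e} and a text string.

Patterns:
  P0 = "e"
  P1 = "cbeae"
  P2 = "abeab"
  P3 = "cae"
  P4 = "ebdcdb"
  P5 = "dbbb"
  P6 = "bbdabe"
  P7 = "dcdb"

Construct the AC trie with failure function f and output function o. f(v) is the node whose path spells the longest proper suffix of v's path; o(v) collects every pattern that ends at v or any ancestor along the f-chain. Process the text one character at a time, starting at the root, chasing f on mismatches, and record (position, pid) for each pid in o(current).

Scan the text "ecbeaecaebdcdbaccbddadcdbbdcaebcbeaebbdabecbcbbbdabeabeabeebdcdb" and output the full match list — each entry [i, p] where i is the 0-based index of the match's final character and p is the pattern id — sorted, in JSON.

Build:
Trie nodes:
  0='ε' goto a→7 b→23 c→2 d→19 e→1
  1='e' goto b→14  ←P0
  2='c' goto a→12 b→3
  3='cb' goto e→4
  4='cbe' goto a→5
  5='cbea' goto e→6
  6='cbeae' goto ·  ←P1
  7='a' goto b→8
  8='ab' goto e→9
  9='abe' goto a→10
  10='abea' goto b→11
  11='abeab' goto ·  ←P2
  12='ca' goto e→13
  13='cae' goto ·  ←P3
  14='eb' goto d→15
  15='ebd' goto c→16
  16='ebdc' goto d→17
  17='ebdcd' goto b→18
  18='ebdcdb' goto ·  ←P4
  19='d' goto b→20 c→29
  20='db' goto b→21
  21='dbb' goto b→22
  22='dbbb' goto ·  ←P5
  23='b' goto b→24
  24='bb' goto d→25
  25='bbd' goto a→26
  26='bbda' goto b→27
  27='bbdab' goto e→28
  28='bbdabe' goto ·  ←P6
  29='dc' goto d→30
  30='dcd' goto b→31
  31='dcdb' goto ·  ←P7

Failure links (BFS by depth):
  n1('e'): parent n0 fail=0; on 'e' 0 → fail=0;  out {0}∪∅={0}
  n2('c'): parent n0 fail=0; on 'c' 0 → fail=0;  out ∅∪∅=∅
  n7('a'): parent n0 fail=0; on 'a' 0 → fail=0;  out ∅∪∅=∅
  n19('d'): parent n0 fail=0; on 'd' 0 → fail=0;  out ∅∪∅=∅
  n23('b'): parent n0 fail=0; on 'b' 0 → fail=0;  out ∅∪∅=∅
  n3('cb'): parent n2 fail=0; on 'b' 0 → fail=23;  out ∅∪∅=∅
  n8('ab'): parent n7 fail=0; on 'b' 0 → fail=23;  out ∅∪∅=∅
  n12('ca'): parent n2 fail=0; on 'a' 0 → fail=7;  out ∅∪∅=∅
  n14('eb'): parent n1 fail=0; on 'b' 0 → fail=23;  out ∅∪∅=∅
  n20('db'): parent n19 fail=0; on 'b' 0 → fail=23;  out ∅∪∅=∅
  n24('bb'): parent n23 fail=0; on 'b' 0 → fail=23;  out ∅∪∅=∅
  n29('dc'): parent n19 fail=0; on 'c' 0 → fail=2;  out ∅∪∅=∅
  n4('cbe'): parent n3 fail=23; on 'e' 23→0 → fail=1;  out ∅∪{0}={0}
  n9('abe'): parent n8 fail=23; on 'e' 23→0 → fail=1;  out ∅∪{0}={0}
  n13('cae'): parent n12 fail=7; on 'e' 7→0 → fail=1;  out {3}∪{0}={0,3}
  n15('ebd'): parent n14 fail=23; on 'd' 23→0 → fail=19;  out ∅∪∅=∅
  n21('dbb'): parent n20 fail=23; on 'b' 23 → fail=24;  out ∅∪∅=∅
  n25('bbd'): parent n24 fail=23; on 'd' 23→0 → fail=19;  out ∅∪∅=∅
  n30('dcd'): parent n29 fail=2; on 'd' 2→0 → fail=19;  out ∅∪∅=∅
  n5('cbea'): parent n4 fail=1; on 'a' 1→0 → fail=7;  out ∅∪∅=∅
  n10('abea'): parent n9 fail=1; on 'a' 1→0 → fail=7;  out ∅∪∅=∅
  n16('ebdc'): parent n15 fail=19; on 'c' 19 → fail=29;  out ∅∪∅=∅
  n22('dbbb'): parent n21 fail=24; on 'b' 24→23 → fail=24;  out {5}∪∅={5}
  n26('bbda'): parent n25 fail=19; on 'a' 19→0 → fail=7;  out ∅∪∅=∅
  n31('dcdb'): parent n30 fail=19; on 'b' 19 → fail=20;  out {7}∪∅={7}
  n6('cbeae'): parent n5 fail=7; on 'e' 7→0 → fail=1;  out {1}∪{0}={0,1}
  n11('abeab'): parent n10 fail=7; on 'b' 7 → fail=8;  out {2}∪∅={2}
  n17('ebdcd'): parent n16 fail=29; on 'd' 29 → fail=30;  out ∅∪∅=∅
  n27('bbdab'): parent n26 fail=7; on 'b' 7 → fail=8;  out ∅∪∅=∅
  n18('ebdcdb'): parent n17 fail=30; on 'b' 30 → fail=31;  out {4}∪{7}={4,7}
  n28('bbdabe'): parent n27 fail=8; on 'e' 8 → fail=9;  out {6}∪{0}={0,6}

Text stream:
[0] read 'e'  n0⇒n1  emit P0@[0:0]
[1] read 'c'  n1⇒n2 (via fail)
[2] read 'b'  n2⇒n3
[3] read 'e'  n3⇒n4  emit P0@[3:3]
[4] read 'a'  n4⇒n5
[5] read 'e'  n5⇒n6  emit P0@[5:5],P1@[1:5]
[6] read 'c'  n6⇒n2 (via fail)
[7] read 'a'  n2⇒n12
[8] read 'e'  n12⇒n13  emit P0@[8:8],P3@[6:8]
[9] read 'b'  n13⇒n14 (via fail)
[10] read 'd'  n14⇒n15
[11] read 'c'  n15⇒n16
[12] read 'd'  n16⇒n17
[13] read 'b'  n17⇒n18  emit P4@[8:13],P7@[10:13]
[14] read 'a'  n18⇒n7 (via fail)
[15] read 'c'  n7⇒n2 (via fail)
[16] read 'c'  n2⇒n2 (via fail)
[17] read 'b'  n2⇒n3
[18] read 'd'  n3⇒n19 (via fail)
[19] read 'd'  n19⇒n19 (via fail)
[20] read 'a'  n19⇒n7 (via fail)
[21] read 'd'  n7⇒n19 (via fail)
[22] read 'c'  n19⇒n29
[23] read 'd'  n29⇒n30
[24] read 'b'  n30⇒n31  emit P7@[21:24]
[25] read 'b'  n31⇒n21 (via fail)
[26] read 'd'  n21⇒n25 (via fail)
[27] read 'c'  n25⇒n29 (via fail)
[28] read 'a'  n29⇒n12 (via fail)
[29] read 'e'  n12⇒n13  emit P0@[29:29],P3@[27:29]
[30] read 'b'  n13⇒n14 (via fail)
[31] read 'c'  n14⇒n2 (via fail)
[32] read 'b'  n2⇒n3
[33] read 'e'  n3⇒n4  emit P0@[33:33]
[34] read 'a'  n4⇒n5
[35] read 'e'  n5⇒n6  emit P0@[35:35],P1@[31:35]
[36] read 'b'  n6⇒n14 (via fail)
[37] read 'b'  n14⇒n24 (via fail)
[38] read 'd'  n24⇒n25
[39] read 'a'  n25⇒n26
[40] read 'b'  n26⇒n27
[41] read 'e'  n27⇒n28  emit P0@[41:41],P6@[36:41]
[42] read 'c'  n28⇒n2 (via fail)
[43] read 'b'  n2⇒n3
[44] read 'c'  n3⇒n2 (via fail)
[45] read 'b'  n2⇒n3
[46] read 'b'  n3⇒n24 (via fail)
[47] read 'b'  n24⇒n24 (via fail)
[48] read 'd'  n24⇒n25
[49] read 'a'  n25⇒n26
[50] read 'b'  n26⇒n27
[51] read 'e'  n27⇒n28  emit P0@[51:51],P6@[46:51]
[52] read 'a'  n28⇒n10 (via fail)
[53] read 'b'  n10⇒n11  emit P2@[49:53]
[54] read 'e'  n11⇒n9 (via fail)  emit P0@[54:54]
[55] read 'a'  n9⇒n10
[56] read 'b'  n10⇒n11  emit P2@[52:56]
[57] read 'e'  n11⇒n9 (via fail)  emit P0@[57:57]
[58] read 'e'  n9⇒n1 (via fail)  emit P0@[58:58]
[59] read 'b'  n1⇒n14
[60] read 'd'  n14⇒n15
[61] read 'c'  n15⇒n16
[62] read 'd'  n16⇒n17
[63] read 'b'  n17⇒n18  emit P4@[58:63],P7@[60:63]

All matches (sorted): [[0,0],[3,0],[5,0],[5,1],[8,0],[8,3],[13,4],[13,7],[24,7],[29,0],[29,3],[33,0],[35,0],[35,1],[41,0],[41,6],[51,0],[51,6],[53,2],[54,0],[56,2],[57,0],[58,0],[63,4],[63,7]]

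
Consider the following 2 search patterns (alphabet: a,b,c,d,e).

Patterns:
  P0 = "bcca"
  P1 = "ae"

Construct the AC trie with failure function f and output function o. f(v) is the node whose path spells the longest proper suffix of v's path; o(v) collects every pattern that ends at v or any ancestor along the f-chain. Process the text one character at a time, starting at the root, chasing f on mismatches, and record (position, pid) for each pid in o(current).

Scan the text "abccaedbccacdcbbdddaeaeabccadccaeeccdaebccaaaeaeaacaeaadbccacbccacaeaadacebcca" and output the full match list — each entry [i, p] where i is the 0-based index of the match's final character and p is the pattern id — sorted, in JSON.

Build automaton:
Trie nodes:
  0='ε' goto a→5 b→1
  1='b' goto c→2
  2='bc' goto c→3
  3='bcc' goto a→4
  4='bcca' goto ·  [P0 ends]
  5='a' goto e→6
  6='ae' goto ·  [P1 ends]

BFS fail/out derivation:
  fail(1) 'b': from fail(0)=0 chase 'b': 0 ⇒ 0;  out=∅∪out(0)=∅
  fail(5) 'a': from fail(0)=0 chase 'a': 0 ⇒ 0;  out=∅∪out(0)=∅
  fail(2) 'bc': from fail(1)=0 chase 'c': 0 ⇒ 0;  out=∅∪out(0)=∅
  fail(6) 'ae': from fail(5)=0 chase 'e': 0 ⇒ 0;  out={1}∪out(0)={1}
  fail(3) 'bcc': from fail(2)=0 chase 'c': 0 ⇒ 0;  out=∅∪out(0)=∅
  fail(4) 'bcca': from fail(3)=0 chase 'a': 0 ⇒ 5;  out={0}∪out(5)={0}

Text stream:
pos 0 'a': at 5
pos 1 'b': at 1 (fail-walked)
pos 2 'c': at 2
pos 3 'c': at 3
pos 4 'a': at 4  → match P0@[1:4]
pos 5 'e': at 6 (fail-walked)  → match P1@[4:5]
pos 6 'd': at 0 (fail-walked)
pos 7 'b': at 1
pos 8 'c': at 2
pos 9 'c': at 3
pos 10 'a': at 4  → match P0@[7:10]
pos 11 'c': at 0 (fail-walked)
pos 12 'd': at 0
pos 13 'c': at 0
pos 14 'b': at 1
pos 15 'b': at 1 (fail-walked)
pos 16 'd': at 0 (fail-walked)
pos 17 'd': at 0
pos 18 'd': at 0
pos 19 'a': at 5
pos 20 'e': at 6  → match P1@[19:20]
pos 21 'a': at 5 (fail-walked)
pos 22 'e': at 6  → match P1@[21:22]
pos 23 'a': at 5 (fail-walked)
pos 24 'b': at 1 (fail-walked)
pos 25 'c': at 2
pos 26 'c': at 3
pos 27 'a': at 4  → match P0@[24:27]
pos 28 'd': at 0 (fail-walked)
pos 29 'c': at 0
pos 30 'c': at 0
pos 31 'a': at 5
pos 32 'e': at 6  → match P1@[31:32]
pos 33 'e': at 0 (fail-walked)
pos 34 'c': at 0
pos 35 'c': at 0
pos 36 'd': at 0
pos 37 'a': at 5
pos 38 'e': at 6  → match P1@[37:38]
pos 39 'b': at 1 (fail-walked)
pos 40 'c': at 2
pos 41 'c': at 3
pos 42 'a': at 4  → match P0@[39:42]
pos 43 'a': at 5 (fail-walked)
pos 44 'a': at 5 (fail-walked)
pos 45 'e': at 6  → match P1@[44:45]
pos 46 'a': at 5 (fail-walked)
pos 47 'e': at 6  → match P1@[46:47]
pos 48 'a': at 5 (fail-walked)
pos 49 'a': at 5 (fail-walked)
pos 50 'c': at 0 (fail-walked)
pos 51 'a': at 5
pos 52 'e': at 6  → match P1@[51:52]
pos 53 'a': at 5 (fail-walked)
pos 54 'a': at 5 (fail-walked)
pos 55 'd': at 0 (fail-walked)
pos 56 'b': at 1
pos 57 'c': at 2
pos 58 'c': at 3
pos 59 'a': at 4  → match P0@[56:59]
pos 60 'c': at 0 (fail-walked)
pos 61 'b': at 1
pos 62 'c': at 2
pos 63 'c': at 3
pos 64 'a': at 4  → match P0@[61:64]
pos 65 'c': at 0 (fail-walked)
pos 66 'a': at 5
pos 67 'e': at 6  → match P1@[66:67]
pos 68 'a': at 5 (fail-walked)
pos 69 'a': at 5 (fail-walked)
pos 70 'd': at 0 (fail-walked)
pos 71 'a': at 5
pos 72 'c': at 0 (fail-walked)
pos 73 'e': at 0
pos 74 'b': at 1
pos 75 'c': at 2
pos 76 'c': at 3
pos 77 'a': at 4  → match P0@[74:77]

Result: [[4,0],[5,1],[10,0],[20,1],[22,1],[27,0],[32,1],[38,1],[42,0],[45,1],[47,1],[52,1],[59,0],[64,0],[67,1],[77,0]]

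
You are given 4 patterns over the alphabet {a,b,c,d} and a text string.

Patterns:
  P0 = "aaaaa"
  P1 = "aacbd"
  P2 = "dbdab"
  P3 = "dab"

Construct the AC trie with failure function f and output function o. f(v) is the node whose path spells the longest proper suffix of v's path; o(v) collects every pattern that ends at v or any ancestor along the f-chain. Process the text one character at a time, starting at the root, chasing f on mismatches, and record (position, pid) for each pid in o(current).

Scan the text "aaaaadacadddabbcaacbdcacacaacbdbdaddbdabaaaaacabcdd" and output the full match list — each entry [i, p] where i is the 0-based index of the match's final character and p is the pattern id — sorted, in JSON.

Construct AC machine:
Trie (insert patterns):
  n0 'ε': a→1 d→9
  n1 'a': a→2
  n2 'aa': a→3 c→6
  n3 'aaa': a→4
  n4 'aaaa': a→5
  n5 'aaaaa': ·  [P0 ends]
  n6 'aac': b→7
  n7 'aacb': d→8
  n8 'aacbd': ·  [P1 ends]
  n9 'd': a→14 b→10
  n10 'db': d→11
  n11 'dbd': a→12
  n12 'dbda': b→13
  n13 'dbdab': ·  [P2 ends]
  n14 'da': b→15
  n15 'dab': ·  [P3 ends]

BFS fail/out derivation:
  fail(1) 'a': from fail(0)=0 chase 'a': 0 ⇒ 0;  out=∅∪out(0)=∅
  fail(9) 'd': from fail(0)=0 chase 'd': 0 ⇒ 0;  out=∅∪out(0)=∅
  fail(2) 'aa': from fail(1)=0 chase 'a': 0 ⇒ 1;  out=∅∪out(1)=∅
  fail(10) 'db': from fail(9)=0 chase 'b': 0 ⇒ 0;  out=∅∪out(0)=∅
  fail(14) 'da': from fail(9)=0 chase 'a': 0 ⇒ 1;  out=∅∪out(1)=∅
  fail(3) 'aaa': from fail(2)=1 chase 'a': 1 ⇒ 2;  out=∅∪out(2)=∅
  fail(6) 'aac': from fail(2)=1 chase 'c': 1→0 ⇒ 0;  out=∅∪out(0)=∅
  fail(11) 'dbd': from fail(10)=0 chase 'd': 0 ⇒ 9;  out=∅∪out(9)=∅
  fail(15) 'dab': from fail(14)=1 chase 'b': 1→0 ⇒ 0;  out={3}∪out(0)={3}
  fail(4) 'aaaa': from fail(3)=2 chase 'a': 2 ⇒ 3;  out=∅∪out(3)=∅
  fail(7) 'aacb': from fail(6)=0 chase 'b': 0 ⇒ 0;  out=∅∪out(0)=∅
  fail(12) 'dbda': from fail(11)=9 chase 'a': 9 ⇒ 14;  out=∅∪out(14)=∅
  fail(5) 'aaaaa': from fail(4)=3 chase 'a': 3 ⇒ 4;  out={0}∪out(4)={0}
  fail(8) 'aacbd': from fail(7)=0 chase 'd': 0 ⇒ 9;  out={1}∪out(9)={1}
  fail(13) 'dbdab': from fail(12)=14 chase 'b': 14 ⇒ 15;  out={2}∪out(15)={2,3}

Run:
[0] read 'a'  n0⇒n1
[1] read 'a'  n1⇒n2
[2] read 'a'  n2⇒n3
[3] read 'a'  n3⇒n4
[4] read 'a'  n4⇒n5  → match P0@[0:4]
[5] read 'd'  n5⇒n9 ·f
[6] read 'a'  n9⇒n14
[7] read 'c'  n14⇒n0 ·f
[8] read 'a'  n0⇒n1
[9] read 'd'  n1⇒n9 ·f
[10] read 'd'  n9⇒n9 ·f
[11] read 'd'  n9⇒n9 ·f
[12] read 'a'  n9⇒n14
[13] read 'b'  n14⇒n15  → match P3@[11:13]
[14] read 'b'  n15⇒n0 ·f
[15] read 'c'  n0⇒n0
[16] read 'a'  n0⇒n1
[17] read 'a'  n1⇒n2
[18] read 'c'  n2⇒n6
[19] read 'b'  n6⇒n7
[20] read 'd'  n7⇒n8  → match P1@[16:20]
[21] read 'c'  n8⇒n0 ·f
[22] read 'a'  n0⇒n1
[23] read 'c'  n1⇒n0 ·f
[24] read 'a'  n0⇒n1
[25] read 'c'  n1⇒n0 ·f
[26] read 'a'  n0⇒n1
[27] read 'a'  n1⇒n2
[28] read 'c'  n2⇒n6
[29] read 'b'  n6⇒n7
[30] read 'd'  n7⇒n8  → match P1@[26:30]
[31] read 'b'  n8⇒n10 ·f
[32] read 'd'  n10⇒n11
[33] read 'a'  n11⇒n12
[34] read 'd'  n12⇒n9 ·f
[35] read 'd'  n9⇒n9 ·f
[36] read 'b'  n9⇒n10
[37] read 'd'  n10⇒n11
[38] read 'a'  n11⇒n12
[39] read 'b'  n12⇒n13  → match P2@[35:39],P3@[37:39]
[40] read 'a'  n13⇒n1 ·f
[41] read 'a'  n1⇒n2
[42] read 'a'  n2⇒n3
[43] read 'a'  n3⇒n4
[44] read 'a'  n4⇒n5  → match P0@[40:44]
[45] read 'c'  n5⇒n6 ·f
[46] read 'a'  n6⇒n1 ·f
[47] read 'b'  n1⇒n0 ·f
[48] read 'c'  n0⇒n0
[49] read 'd'  n0⇒n9
[50] read 'd'  n9⇒n9 ·f

All matches (sorted): [[4,0],[13,3],[20,1],[30,1],[39,2],[39,3],[44,0]]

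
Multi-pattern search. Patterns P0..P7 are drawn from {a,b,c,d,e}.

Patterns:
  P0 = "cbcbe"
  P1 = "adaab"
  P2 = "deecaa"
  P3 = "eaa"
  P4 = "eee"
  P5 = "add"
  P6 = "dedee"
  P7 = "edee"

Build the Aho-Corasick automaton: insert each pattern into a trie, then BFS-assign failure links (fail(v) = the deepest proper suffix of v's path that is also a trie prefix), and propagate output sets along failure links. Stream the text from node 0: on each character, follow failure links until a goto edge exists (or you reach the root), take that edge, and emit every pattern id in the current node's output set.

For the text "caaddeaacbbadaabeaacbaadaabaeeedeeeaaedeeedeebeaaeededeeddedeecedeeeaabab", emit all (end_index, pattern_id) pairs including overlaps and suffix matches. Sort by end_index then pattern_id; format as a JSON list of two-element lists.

Build:
Trie nodes:
  0='ε' goto a→6 c→1 d→11 e→17
  1='c' goto b→2
  2='cb' goto c→3
  3='cbc' goto b→4
  4='cbcb' goto e→5
  5='cbcbe' goto ·  [P0 ends]
  6='a' goto d→7
  7='ad' goto a→8 d→22
  8='ada' goto a→9
  9='adaa' goto b→10
  10='adaab' goto ·  [P1 ends]
  11='d' goto e→12
  12='de' goto d→23 e→13
  13='dee' goto c→14
  14='deec' goto a→15
  15='deeca' goto a→16
  16='deecaa' goto ·  [P2 ends]
  17='e' goto a→18 d→26 e→20
  18='ea' goto a→19
  19='eaa' goto ·  [P3 ends]
  20='ee' goto e→21
  21='eee' goto ·  [P4 ends]
  22='add' goto ·  [P5 ends]
  23='ded' goto e→24
  24='dede' goto e→25
  25='dedee' goto ·  [P6 ends]
  26='ed' goto e→27
  27='ede' goto e→28
  28='edee' goto ·  [P7 ends]

BFS fail/out derivation:
  n1('c'): parent n0 fail=0; on 'c' 0 → fail=0;  out ∅∪∅=∅
  n6('a'): parent n0 fail=0; on 'a' 0 → fail=0;  out ∅∪∅=∅
  n11('d'): parent n0 fail=0; on 'd' 0 → fail=0;  out ∅∪∅=∅
  n17('e'): parent n0 fail=0; on 'e' 0 → fail=0;  out ∅∪∅=∅
  n2('cb'): parent n1 fail=0; on 'b' 0 → fail=0;  out ∅∪∅=∅
  n7('ad'): parent n6 fail=0; on 'd' 0 → fail=11;  out ∅∪∅=∅
  n12('de'): parent n11 fail=0; on 'e' 0 → fail=17;  out ∅∪∅=∅
  n18('ea'): parent n17 fail=0; on 'a' 0 → fail=6;  out ∅∪∅=∅
  n20('ee'): parent n17 fail=0; on 'e' 0 → fail=17;  out ∅∪∅=∅
  n26('ed'): parent n17 fail=0; on 'd' 0 → fail=11;  out ∅∪∅=∅
  n3('cbc'): parent n2 fail=0; on 'c' 0 → fail=1;  out ∅∪∅=∅
  n8('ada'): parent n7 fail=11; on 'a' 11→0 → fail=6;  out ∅∪∅=∅
  n13('dee'): parent n12 fail=17; on 'e' 17 → fail=20;  out ∅∪∅=∅
  n19('eaa'): parent n18 fail=6; on 'a' 6→0 → fail=6;  out {3}∪∅={3}
  n21('eee'): parent n20 fail=17; on 'e' 17 → fail=20;  out {4}∪∅={4}
  n22('add'): parent n7 fail=11; on 'd' 11→0 → fail=11;  out {5}∪∅={5}
  n23('ded'): parent n12 fail=17; on 'd' 17 → fail=26;  out ∅∪∅=∅
  n27('ede'): parent n26 fail=11; on 'e' 11 → fail=12;  out ∅∪∅=∅
  n4('cbcb'): parent n3 fail=1; on 'b' 1 → fail=2;  out ∅∪∅=∅
  n9('adaa'): parent n8 fail=6; on 'a' 6→0 → fail=6;  out ∅∪∅=∅
  n14('deec'): parent n13 fail=20; on 'c' 20→17→0 → fail=1;  out ∅∪∅=∅
  n24('dede'): parent n23 fail=26; on 'e' 26 → fail=27;  out ∅∪∅=∅
  n28('edee'): parent n27 fail=12; on 'e' 12 → fail=13;  out {7}∪∅={7}
  n5('cbcbe'): parent n4 fail=2; on 'e' 2→0 → fail=17;  out {0}∪∅={0}
  n10('adaab'): parent n9 fail=6; on 'b' 6→0 → fail=0;  out {1}∪∅={1}
  n15('deeca'): parent n14 fail=1; on 'a' 1→0 → fail=6;  out ∅∪∅=∅
  n25('dedee'): parent n24 fail=27; on 'e' 27 → fail=28;  out {6}∪{7}={6,7}
  n16('deecaa'): parent n15 fail=6; on 'a' 6→0 → fail=6;  out {2}∪∅={2}

Scan:
i=0 'c': node 0→1
i=1 'a': node 1→6 (fail-walked)
i=2 'a': node 6→6 (fail-walked)
i=3 'd': node 6→7
i=4 'd': node 7→22  ** P5@[2:4]
i=5 'e': node 22→12 (fail-walked)
i=6 'a': node 12→18 (fail-walked)
i=7 'a': node 18→19  ** P3@[5:7]
i=8 'c': node 19→1 (fail-walked)
i=9 'b': node 1→2
i=10 'b': node 2→0 (fail-walked)
i=11 'a': node 0→6
i=12 'd': node 6→7
i=13 'a': node 7→8
i=14 'a': node 8→9
i=15 'b': node 9→10  ** P1@[11:15]
i=16 'e': node 10→17 (fail-walked)
i=17 'a': node 17→18
i=18 'a': node 18→19  ** P3@[16:18]
i=19 'c': node 19→1 (fail-walked)
i=20 'b': node 1→2
i=21 'a': node 2→6 (fail-walked)
i=22 'a': node 6→6 (fail-walked)
i=23 'd': node 6→7
i=24 'a': node 7→8
i=25 'a': node 8→9
i=26 'b': node 9→10  ** P1@[22:26]
i=27 'a': node 10→6 (fail-walked)
i=28 'e': node 6→17 (fail-walked)
i=29 'e': node 17→20
i=30 'e': node 20→21  ** P4@[28:30]
i=31 'd': node 21→26 (fail-walked)
i=32 'e': node 26→27
i=33 'e': node 27→28  ** P7@[30:33]
i=34 'e': node 28→21 (fail-walked)  ** P4@[32:34]
i=35 'a': node 21→18 (fail-walked)
i=36 'a': node 18→19  ** P3@[34:36]
i=37 'e': node 19→17 (fail-walked)
i=38 'd': node 17→26
i=39 'e': node 26→27
i=40 'e': node 27→28  ** P7@[37:40]
i=41 'e': node 28→21 (fail-walked)  ** P4@[39:41]
i=42 'd': node 21→26 (fail-walked)
i=43 'e': node 26→27
i=44 'e': node 27→28  ** P7@[41:44]
i=45 'b': node 28→0 (fail-walked)
i=46 'e': node 0→17
i=47 'a': node 17→18
i=48 'a': node 18→19  ** P3@[46:48]
i=49 'e': node 19→17 (fail-walked)
i=50 'e': node 17→20
i=51 'd': node 20→26 (fail-walked)
i=52 'e': node 26→27
i=53 'd': node 27→23 (fail-walked)
i=54 'e': node 23→24
i=55 'e': node 24→25  ** P6@[51:55],P7@[52:55]
i=56 'd': node 25→26 (fail-walked)
i=57 'd': node 26→11 (fail-walked)
i=58 'e': node 11→12
i=59 'd': node 12→23
i=60 'e': node 23→24
i=61 'e': node 24→25  ** P6@[57:61],P7@[58:61]
i=62 'c': node 25→14 (fail-walked)
i=63 'e': node 14→17 (fail-walked)
i=64 'd': node 17→26
i=65 'e': node 26→27
i=66 'e': node 27→28  ** P7@[63:66]
i=67 'e': node 28→21 (fail-walked)  ** P4@[65:67]
i=68 'a': node 21→18 (fail-walked)
i=69 'a': node 18→19  ** P3@[67:69]
i=70 'b': node 19→0 (fail-walked)
i=71 'a': node 0→6
i=72 'b': node 6→0 (fail-walked)

All matches (sorted): [[4,5],[7,3],[15,1],[18,3],[26,1],[30,4],[33,7],[34,4],[36,3],[40,7],[41,4],[44,7],[48,3],[55,6],[55,7],[61,6],[61,7],[66,7],[67,4],[69,3]]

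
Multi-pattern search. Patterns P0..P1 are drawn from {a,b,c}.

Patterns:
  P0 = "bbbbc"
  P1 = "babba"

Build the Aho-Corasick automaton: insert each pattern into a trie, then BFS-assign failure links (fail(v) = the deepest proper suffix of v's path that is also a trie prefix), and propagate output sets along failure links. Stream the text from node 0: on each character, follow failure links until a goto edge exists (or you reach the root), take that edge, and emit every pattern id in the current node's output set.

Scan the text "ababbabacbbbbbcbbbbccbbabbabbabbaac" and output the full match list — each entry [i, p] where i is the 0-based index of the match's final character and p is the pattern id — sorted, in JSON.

Construct AC machine:
Trie nodes:
  n0 'ε': b→1
  n1 'b': a→6 b→2
  n2 'bb': b→3
  n3 'bbb': b→4
  n4 'bbbb': c→5
  n5 'bbbbc': ·  [P0 ends]
  n6 'ba': b→7
  n7 'bab': b→8
  n8 'babb': a→9
  n9 'babba': ·  [P1 ends]

Failure links (BFS by depth):
  n1('b'): parent n0 fail=0; on 'b' 0 → fail=0;  out ∅∪∅=∅
  n2('bb'): parent n1 fail=0; on 'b' 0 → fail=1;  out ∅∪∅=∅
  n6('ba'): parent n1 fail=0; on 'a' 0 → fail=0;  out ∅∪∅=∅
  n3('bbb'): parent n2 fail=1; on 'b' 1 → fail=2;  out ∅∪∅=∅
  n7('bab'): parent n6 fail=0; on 'b' 0 → fail=1;  out ∅∪∅=∅
  n4('bbbb'): parent n3 fail=2; on 'b' 2 → fail=3;  out ∅∪∅=∅
  n8('babb'): parent n7 fail=1; on 'b' 1 → fail=2;  out ∅∪∅=∅
  n5('bbbbc'): parent n4 fail=3; on 'c' 3→2→1→0 → fail=0;  out {0}∪∅={0}
  n9('babba'): parent n8 fail=2; on 'a' 2→1 → fail=6;  out {1}∪∅={1}

Run:
[0] read 'a'  n0⇒n0
[1] read 'b'  n0⇒n1
[2] read 'a'  n1⇒n6
[3] read 'b'  n6⇒n7
[4] read 'b'  n7⇒n8
[5] read 'a'  n8⇒n9  ** P1@[1:5]
[6] read 'b'  n9⇒n7 (fail-walked)
[7] read 'a'  n7⇒n6 (fail-walked)
[8] read 'c'  n6⇒n0 (fail-walked)
[9] read 'b'  n0⇒n1
[10] read 'b'  n1⇒n2
[11] read 'b'  n2⇒n3
[12] read 'b'  n3⇒n4
[13] read 'b'  n4⇒n4 (fail-walked)
[14] read 'c'  n4⇒n5  ** P0@[10:14]
[15] read 'b'  n5⇒n1 (fail-walked)
[16] read 'b'  n1⇒n2
[17] read 'b'  n2⇒n3
[18] read 'b'  n3⇒n4
[19] read 'c'  n4⇒n5  ** P0@[15:19]
[20] read 'c'  n5⇒n0 (fail-walked)
[21] read 'b'  n0⇒n1
[22] read 'b'  n1⇒n2
[23] read 'a'  n2⇒n6 (fail-walked)
[24] read 'b'  n6⇒n7
[25] read 'b'  n7⇒n8
[26] read 'a'  n8⇒n9  ** P1@[22:26]
[27] read 'b'  n9⇒n7 (fail-walked)
[28] read 'b'  n7⇒n8
[29] read 'a'  n8⇒n9  ** P1@[25:29]
[30] read 'b'  n9⇒n7 (fail-walked)
[31] read 'b'  n7⇒n8
[32] read 'a'  n8⇒n9  ** P1@[28:32]
[33] read 'a'  n9⇒n0 (fail-walked)
[34] read 'c'  n0⇒n0

Matches: [[5,1],[14,0],[19,0],[26,1],[29,1],[32,1]]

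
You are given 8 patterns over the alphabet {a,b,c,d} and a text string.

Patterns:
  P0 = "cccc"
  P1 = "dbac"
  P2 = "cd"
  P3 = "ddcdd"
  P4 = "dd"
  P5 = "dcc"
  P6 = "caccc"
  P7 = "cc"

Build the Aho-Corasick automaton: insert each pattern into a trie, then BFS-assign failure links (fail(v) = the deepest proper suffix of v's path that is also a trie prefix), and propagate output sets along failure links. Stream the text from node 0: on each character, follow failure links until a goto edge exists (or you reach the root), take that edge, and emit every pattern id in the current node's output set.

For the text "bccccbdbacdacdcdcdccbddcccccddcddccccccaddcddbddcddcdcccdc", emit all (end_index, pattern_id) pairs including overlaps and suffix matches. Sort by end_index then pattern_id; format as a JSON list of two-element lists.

Construct AC machine:
Trie nodes:
  0='ε' goto c→1 d→5
  1='c' goto a→16 c→2 d→9
  2='cc' goto c→3  ←P7
  3='ccc' goto c→4
  4='cccc' goto ·  ←P0
  5='d' goto b→6 c→14 d→10
  6='db' goto a→7
  7='dba' goto c→8
  8='dbac' goto ·  ←P1
  9='cd' goto ·  ←P2
  10='dd' goto c→11  ←P4
  11='ddc' goto d→12
  12='ddcd' goto d→13
  13='ddcdd' goto ·  ←P3
  14='dc' goto c→15
  15='dcc' goto ·  ←P5
  16='ca' goto c→17
  17='cac' goto c→18
  18='cacc' goto c→19
  19='caccc' goto ·  ←P6

BFS fail/out derivation:
  n1('c'): parent n0 fail=0; on 'c' 0 → fail=0;  out ∅∪∅=∅
  n5('d'): parent n0 fail=0; on 'd' 0 → fail=0;  out ∅∪∅=∅
  n2('cc'): parent n1 fail=0; on 'c' 0 → fail=1;  out {7}∪∅={7}
  n6('db'): parent n5 fail=0; on 'b' 0 → fail=0;  out ∅∪∅=∅
  n9('cd'): parent n1 fail=0; on 'd' 0 → fail=5;  out {2}∪∅={2}
  n10('dd'): parent n5 fail=0; on 'd' 0 → fail=5;  out {4}∪∅={4}
  n14('dc'): parent n5 fail=0; on 'c' 0 → fail=1;  out ∅∪∅=∅
  n16('ca'): parent n1 fail=0; on 'a' 0 → fail=0;  out ∅∪∅=∅
  n3('ccc'): parent n2 fail=1; on 'c' 1 → fail=2;  out ∅∪{7}={7}
  n7('dba'): parent n6 fail=0; on 'a' 0 → fail=0;  out ∅∪∅=∅
  n11('ddc'): parent n10 fail=5; on 'c' 5 → fail=14;  out ∅∪∅=∅
  n15('dcc'): parent n14 fail=1; on 'c' 1 → fail=2;  out {5}∪{7}={5,7}
  n17('cac'): parent n16 fail=0; on 'c' 0 → fail=1;  out ∅∪∅=∅
  n4('cccc'): parent n3 fail=2; on 'c' 2 → fail=3;  out {0}∪{7}={0,7}
  n8('dbac'): parent n7 fail=0; on 'c' 0 → fail=1;  out {1}∪∅={1}
  n12('ddcd'): parent n11 fail=14; on 'd' 14→1 → fail=9;  out ∅∪{2}={2}
  n18('cacc'): parent n17 fail=1; on 'c' 1 → fail=2;  out ∅∪{7}={7}
  n13('ddcdd'): parent n12 fail=9; on 'd' 9→5 → fail=10;  out {3}∪{4}={3,4}
  n19('caccc'): parent n18 fail=2; on 'c' 2 → fail=3;  out {6}∪{7}={6,7}

Text stream:
pos 0 'b': at 0
pos 1 'c': at 1
pos 2 'c': at 2  → match P7@[1:2]
pos 3 'c': at 3  → match P7@[2:3]
pos 4 'c': at 4  → match P0@[1:4],P7@[3:4]
pos 5 'b': at 0 (fail-walked)
pos 6 'd': at 5
pos 7 'b': at 6
pos 8 'a': at 7
pos 9 'c': at 8  → match P1@[6:9]
pos 10 'd': at 9 (fail-walked)  → match P2@[9:10]
pos 11 'a': at 0 (fail-walked)
pos 12 'c': at 1
pos 13 'd': at 9  → match P2@[12:13]
pos 14 'c': at 14 (fail-walked)
pos 15 'd': at 9 (fail-walked)  → match P2@[14:15]
pos 16 'c': at 14 (fail-walked)
pos 17 'd': at 9 (fail-walked)  → match P2@[16:17]
pos 18 'c': at 14 (fail-walked)
pos 19 'c': at 15  → match P5@[17:19],P7@[18:19]
pos 20 'b': at 0 (fail-walked)
pos 21 'd': at 5
pos 22 'd': at 10  → match P4@[21:22]
pos 23 'c': at 11
pos 24 'c': at 15 (fail-walked)  → match P5@[22:24],P7@[23:24]
pos 25 'c': at 3 (fail-walked)  → match P7@[24:25]
pos 26 'c': at 4  → match P0@[23:26],P7@[25:26]
pos 27 'c': at 4 (fail-walked)  → match P0@[24:27],P7@[26:27]
pos 28 'd': at 9 (fail-walked)  → match P2@[27:28]
pos 29 'd': at 10 (fail-walked)  → match P4@[28:29]
pos 30 'c': at 11
pos 31 'd': at 12  → match P2@[30:31]
pos 32 'd': at 13  → match P3@[28:32],P4@[31:32]
pos 33 'c': at 11 (fail-walked)
pos 34 'c': at 15 (fail-walked)  → match P5@[32:34],P7@[33:34]
pos 35 'c': at 3 (fail-walked)  → match P7@[34:35]
pos 36 'c': at 4  → match P0@[33:36],P7@[35:36]
pos 37 'c': at 4 (fail-walked)  → match P0@[34:37],P7@[36:37]
pos 38 'c': at 4 (fail-walked)  → match P0@[35:38],P7@[37:38]
pos 39 'a': at 16 (fail-walked)
pos 40 'd': at 5 (fail-walked)
pos 41 'd': at 10  → match P4@[40:41]
pos 42 'c': at 11
pos 43 'd': at 12  → match P2@[42:43]
pos 44 'd': at 13  → match P3@[40:44],P4@[43:44]
pos 45 'b': at 6 (fail-walked)
pos 46 'd': at 5 (fail-walked)
pos 47 'd': at 10  → match P4@[46:47]
pos 48 'c': at 11
pos 49 'd': at 12  → match P2@[48:49]
pos 50 'd': at 13  → match P3@[46:50],P4@[49:50]
pos 51 'c': at 11 (fail-walked)
pos 52 'd': at 12  → match P2@[51:52]
pos 53 'c': at 14 (fail-walked)
pos 54 'c': at 15  → match P5@[52:54],P7@[53:54]
pos 55 'c': at 3 (fail-walked)  → match P7@[54:55]
pos 56 'd': at 9 (fail-walked)  → match P2@[55:56]
pos 57 'c': at 14 (fail-walked)

Result: [[2,7],[3,7],[4,0],[4,7],[9,1],[10,2],[13,2],[15,2],[17,2],[19,5],[19,7],[22,4],[24,5],[24,7],[25,7],[26,0],[26,7],[27,0],[27,7],[28,2],[29,4],[31,2],[32,3],[32,4],[34,5],[34,7],[35,7],[36,0],[36,7],[37,0],[37,7],[38,0],[38,7],[41,4],[43,2],[44,3],[44,4],[47,4],[49,2],[50,3],[50,4],[52,2],[54,5],[54,7],[55,7],[56,2]]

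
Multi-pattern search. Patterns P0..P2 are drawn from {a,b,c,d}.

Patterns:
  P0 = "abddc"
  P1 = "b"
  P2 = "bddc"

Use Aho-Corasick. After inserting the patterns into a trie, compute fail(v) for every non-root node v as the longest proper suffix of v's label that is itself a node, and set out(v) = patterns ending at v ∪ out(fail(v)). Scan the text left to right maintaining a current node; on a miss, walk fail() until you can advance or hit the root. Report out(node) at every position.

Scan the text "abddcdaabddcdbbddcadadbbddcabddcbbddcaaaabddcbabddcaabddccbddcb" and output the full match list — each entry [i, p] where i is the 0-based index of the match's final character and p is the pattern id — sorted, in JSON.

Build automaton:
Trie nodes:
  n0 'ε': a→1 b→6
  n1 'a': b→2
  n2 'ab': d→3
  n3 'abd': d→4
  n4 'abdd': c→5
  n5 'abddc': ·  ←P0
  n6 'b': d→7  ←P1
  n7 'bd': d→8
  n8 'bdd': c→9
  n9 'bddc': ·  ←P2

BFS fail/out derivation:
  fail(1) 'a': from fail(0)=0 chase 'a': 0 ⇒ 0;  out=∅∪out(0)=∅
  fail(6) 'b': from fail(0)=0 chase 'b': 0 ⇒ 0;  out={1}∪out(0)={1}
  fail(2) 'ab': from fail(1)=0 chase 'b': 0 ⇒ 6;  out=∅∪out(6)={1}
  fail(7) 'bd': from fail(6)=0 chase 'd': 0 ⇒ 0;  out=∅∪out(0)=∅
  fail(3) 'abd': from fail(2)=6 chase 'd': 6 ⇒ 7;  out=∅∪out(7)=∅
  fail(8) 'bdd': from fail(7)=0 chase 'd': 0 ⇒ 0;  out=∅∪out(0)=∅
  fail(4) 'abdd': from fail(3)=7 chase 'd': 7 ⇒ 8;  out=∅∪out(8)=∅
  fail(9) 'bddc': from fail(8)=0 chase 'c': 0 ⇒ 0;  out={2}∪out(0)={2}
  fail(5) 'abddc': from fail(4)=8 chase 'c': 8 ⇒ 9;  out={0}∪out(9)={0,2}

Run:
pos 0 'a': at 1
pos 1 'b': at 2  emit P1@[1:1]
pos 2 'd': at 3
pos 3 'd': at 4
pos 4 'c': at 5  emit P0@[0:4],P2@[1:4]
pos 5 'd': at 0 ·f
pos 6 'a': at 1
pos 7 'a': at 1 ·f
pos 8 'b': at 2  emit P1@[8:8]
pos 9 'd': at 3
pos 10 'd': at 4
pos 11 'c': at 5  emit P0@[7:11],P2@[8:11]
pos 12 'd': at 0 ·f
pos 13 'b': at 6  emit P1@[13:13]
pos 14 'b': at 6 ·f  emit P1@[14:14]
pos 15 'd': at 7
pos 16 'd': at 8
pos 17 'c': at 9  emit P2@[14:17]
pos 18 'a': at 1 ·f
pos 19 'd': at 0 ·f
pos 20 'a': at 1
pos 21 'd': at 0 ·f
pos 22 'b': at 6  emit P1@[22:22]
pos 23 'b': at 6 ·f  emit P1@[23:23]
pos 24 'd': at 7
pos 25 'd': at 8
pos 26 'c': at 9  emit P2@[23:26]
pos 27 'a': at 1 ·f
pos 28 'b': at 2  emit P1@[28:28]
pos 29 'd': at 3
pos 30 'd': at 4
pos 31 'c': at 5  emit P0@[27:31],P2@[28:31]
pos 32 'b': at 6 ·f  emit P1@[32:32]
pos 33 'b': at 6 ·f  emit P1@[33:33]
pos 34 'd': at 7
pos 35 'd': at 8
pos 36 'c': at 9  emit P2@[33:36]
pos 37 'a': at 1 ·f
pos 38 'a': at 1 ·f
pos 39 'a': at 1 ·f
pos 40 'a': at 1 ·f
pos 41 'b': at 2  emit P1@[41:41]
pos 42 'd': at 3
pos 43 'd': at 4
pos 44 'c': at 5  emit P0@[40:44],P2@[41:44]
pos 45 'b': at 6 ·f  emit P1@[45:45]
pos 46 'a': at 1 ·f
pos 47 'b': at 2  emit P1@[47:47]
pos 48 'd': at 3
pos 49 'd': at 4
pos 50 'c': at 5  emit P0@[46:50],P2@[47:50]
pos 51 'a': at 1 ·f
pos 52 'a': at 1 ·f
pos 53 'b': at 2  emit P1@[53:53]
pos 54 'd': at 3
pos 55 'd': at 4
pos 56 'c': at 5  emit P0@[52:56],P2@[53:56]
pos 57 'c': at 0 ·f
pos 58 'b': at 6  emit P1@[58:58]
pos 59 'd': at 7
pos 60 'd': at 8
pos 61 'c': at 9  emit P2@[58:61]
pos 62 'b': at 6 ·f  emit P1@[62:62]

Result: [[1,1],[4,0],[4,2],[8,1],[11,0],[11,2],[13,1],[14,1],[17,2],[22,1],[23,1],[26,2],[28,1],[31,0],[31,2],[32,1],[33,1],[36,2],[41,1],[44,0],[44,2],[45,1],[47,1],[50,0],[50,2],[53,1],[56,0],[56,2],[58,1],[61,2],[62,1]]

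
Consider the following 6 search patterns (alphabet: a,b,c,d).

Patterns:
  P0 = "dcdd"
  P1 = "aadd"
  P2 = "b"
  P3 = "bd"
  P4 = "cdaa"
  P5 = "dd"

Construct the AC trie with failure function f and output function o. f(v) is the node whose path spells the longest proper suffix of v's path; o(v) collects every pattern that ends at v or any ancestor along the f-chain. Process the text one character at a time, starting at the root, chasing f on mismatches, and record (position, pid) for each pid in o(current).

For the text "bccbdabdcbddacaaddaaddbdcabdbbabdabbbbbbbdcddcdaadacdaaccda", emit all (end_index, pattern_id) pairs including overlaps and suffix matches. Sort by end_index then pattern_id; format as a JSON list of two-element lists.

Build:
Trie (insert patterns):
  0='ε' goto a→5 b→9 c→11 d→1
  1='d' goto c→2 d→15
  2='dc' goto d→3
  3='dcd' goto d→4
  4='dcdd' goto ·  [P0 ends]
  5='a' goto a→6
  6='aa' goto d→7
  7='aad' goto d→8
  8='aadd' goto ·  [P1 ends]
  9='b' goto d→10  [P2 ends]
  10='bd' goto ·  [P3 ends]
  11='c' goto d→12
  12='cd' goto a→13
  13='cda' goto a→14
  14='cdaa' goto ·  [P4 ends]
  15='dd' goto ·  [P5 ends]

Failure links (BFS by depth):
  fail(1) 'd': from fail(0)=0 chase 'd': 0 ⇒ 0;  out=∅∪out(0)=∅
  fail(5) 'a': from fail(0)=0 chase 'a': 0 ⇒ 0;  out=∅∪out(0)=∅
  fail(9) 'b': from fail(0)=0 chase 'b': 0 ⇒ 0;  out={2}∪out(0)={2}
  fail(11) 'c': from fail(0)=0 chase 'c': 0 ⇒ 0;  out=∅∪out(0)=∅
  fail(2) 'dc': from fail(1)=0 chase 'c': 0 ⇒ 11;  out=∅∪out(11)=∅
  fail(6) 'aa': from fail(5)=0 chase 'a': 0 ⇒ 5;  out=∅∪out(5)=∅
  fail(10) 'bd': from fail(9)=0 chase 'd': 0 ⇒ 1;  out={3}∪out(1)={3}
  fail(12) 'cd': from fail(11)=0 chase 'd': 0 ⇒ 1;  out=∅∪out(1)=∅
  fail(15) 'dd': from fail(1)=0 chase 'd': 0 ⇒ 1;  out={5}∪out(1)={5}
  fail(3) 'dcd': from fail(2)=11 chase 'd': 11 ⇒ 12;  out=∅∪out(12)=∅
  fail(7) 'aad': from fail(6)=5 chase 'd': 5→0 ⇒ 1;  out=∅∪out(1)=∅
  fail(13) 'cda': from fail(12)=1 chase 'a': 1→0 ⇒ 5;  out=∅∪out(5)=∅
  fail(4) 'dcdd': from fail(3)=12 chase 'd': 12→1 ⇒ 15;  out={0}∪out(15)={0,5}
  fail(8) 'aadd': from fail(7)=1 chase 'd': 1 ⇒ 15;  out={1}∪out(15)={1,5}
  fail(14) 'cdaa': from fail(13)=5 chase 'a': 5 ⇒ 6;  out={4}∪out(6)={4}

Run:
pos 0 'b': at 9  emit P2@[0:0]
pos 1 'c': at 11 ·f
pos 2 'c': at 11 ·f
pos 3 'b': at 9 ·f  emit P2@[3:3]
pos 4 'd': at 10  emit P3@[3:4]
pos 5 'a': at 5 ·f
pos 6 'b': at 9 ·f  emit P2@[6:6]
pos 7 'd': at 10  emit P3@[6:7]
pos 8 'c': at 2 ·f
pos 9 'b': at 9 ·f  emit P2@[9:9]
pos 10 'd': at 10  emit P3@[9:10]
pos 11 'd': at 15 ·f  emit P5@[10:11]
pos 12 'a': at 5 ·f
pos 13 'c': at 11 ·f
pos 14 'a': at 5 ·f
pos 15 'a': at 6
pos 16 'd': at 7
pos 17 'd': at 8  emit P1@[14:17],P5@[16:17]
pos 18 'a': at 5 ·f
pos 19 'a': at 6
pos 20 'd': at 7
pos 21 'd': at 8  emit P1@[18:21],P5@[20:21]
pos 22 'b': at 9 ·f  emit P2@[22:22]
pos 23 'd': at 10  emit P3@[22:23]
pos 24 'c': at 2 ·f
pos 25 'a': at 5 ·f
pos 26 'b': at 9 ·f  emit P2@[26:26]
pos 27 'd': at 10  emit P3@[26:27]
pos 28 'b': at 9 ·f  emit P2@[28:28]
pos 29 'b': at 9 ·f  emit P2@[29:29]
pos 30 'a': at 5 ·f
pos 31 'b': at 9 ·f  emit P2@[31:31]
pos 32 'd': at 10  emit P3@[31:32]
pos 33 'a': at 5 ·f
pos 34 'b': at 9 ·f  emit P2@[34:34]
pos 35 'b': at 9 ·f  emit P2@[35:35]
pos 36 'b': at 9 ·f  emit P2@[36:36]
pos 37 'b': at 9 ·f  emit P2@[37:37]
pos 38 'b': at 9 ·f  emit P2@[38:38]
pos 39 'b': at 9 ·f  emit P2@[39:39]
pos 40 'b': at 9 ·f  emit P2@[40:40]
pos 41 'd': at 10  emit P3@[40:41]
pos 42 'c': at 2 ·f
pos 43 'd': at 3
pos 44 'd': at 4  emit P0@[41:44],P5@[43:44]
pos 45 'c': at 2 ·f
pos 46 'd': at 3
pos 47 'a': at 13 ·f
pos 48 'a': at 14  emit P4@[45:48]
pos 49 'd': at 7 ·f
pos 50 'a': at 5 ·f
pos 51 'c': at 11 ·f
pos 52 'd': at 12
pos 53 'a': at 13
pos 54 'a': at 14  emit P4@[51:54]
pos 55 'c': at 11 ·f
pos 56 'c': at 11 ·f
pos 57 'd': at 12
pos 58 'a': at 13

All matches (sorted): [[0,2],[3,2],[4,3],[6,2],[7,3],[9,2],[10,3],[11,5],[17,1],[17,5],[21,1],[21,5],[22,2],[23,3],[26,2],[27,3],[28,2],[29,2],[31,2],[32,3],[34,2],[35,2],[36,2],[37,2],[38,2],[39,2],[40,2],[41,3],[44,0],[44,5],[48,4],[54,4]]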